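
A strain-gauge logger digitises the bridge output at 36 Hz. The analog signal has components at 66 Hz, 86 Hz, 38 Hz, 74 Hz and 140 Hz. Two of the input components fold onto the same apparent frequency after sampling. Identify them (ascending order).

38 Hz, 74 Hz

fs/2 = 18 Hz.
66 Hz mod fs = 30 Hz.
30 Hz > fs/2 = 18 Hz, folds to fs − 30 Hz = 6 Hz.
86 Hz mod fs = 14 Hz.
14 Hz ≤ fs/2 = 18 Hz, appears at 14 Hz.
38 Hz mod fs = 2 Hz.
2 Hz ≤ fs/2 = 18 Hz, appears at 2 Hz.
74 Hz mod fs = 2 Hz.
2 Hz ≤ fs/2 = 18 Hz, appears at 2 Hz.
140 Hz mod fs = 32 Hz.
32 Hz > fs/2 = 18 Hz, folds to fs − 32 Hz = 4 Hz.
38 Hz and 74 Hz both map to 2 Hz.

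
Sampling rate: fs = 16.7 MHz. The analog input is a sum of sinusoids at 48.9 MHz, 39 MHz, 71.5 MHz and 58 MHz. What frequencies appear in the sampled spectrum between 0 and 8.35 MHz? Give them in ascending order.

1.2 MHz, 4.7 MHz, 5.6 MHz, 7.9 MHz

fs/2 = 8.35 MHz.
48.9 MHz mod fs = 15.5 MHz.
15.5 MHz > fs/2 = 8.35 MHz, folds to fs − 15.5 MHz = 1.2 MHz.
39 MHz mod fs = 5.6 MHz.
5.6 MHz ≤ fs/2 = 8.35 MHz, appears at 5.6 MHz.
71.5 MHz mod fs = 4.7 MHz.
4.7 MHz ≤ fs/2 = 8.35 MHz, appears at 4.7 MHz.
58 MHz mod fs = 7.9 MHz.
7.9 MHz ≤ fs/2 = 8.35 MHz, appears at 7.9 MHz.
Distinct values: {1.2 MHz, 4.7 MHz, 5.6 MHz, 7.9 MHz}.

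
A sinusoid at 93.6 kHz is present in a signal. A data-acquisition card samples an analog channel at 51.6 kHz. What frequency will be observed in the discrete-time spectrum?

9.6 kHz

93.6 kHz mod fs = 42 kHz.
42 kHz > fs/2 = 25.8 kHz, folds to fs − 42 kHz = 9.6 kHz.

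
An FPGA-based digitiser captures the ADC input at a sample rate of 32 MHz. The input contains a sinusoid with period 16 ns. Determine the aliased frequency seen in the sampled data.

T = 16 ns → f = 1/T = 62.5 MHz.
62.5 MHz mod fs = 30.5 MHz.
30.5 MHz > fs/2 = 16 MHz, folds to fs − 30.5 MHz = 1.5 MHz.

1.5 MHz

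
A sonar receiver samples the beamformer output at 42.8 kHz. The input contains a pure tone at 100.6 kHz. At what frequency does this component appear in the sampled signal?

100.6 kHz mod fs = 15 kHz.
15 kHz ≤ fs/2 = 21.4 kHz, appears at 15 kHz.

15 kHz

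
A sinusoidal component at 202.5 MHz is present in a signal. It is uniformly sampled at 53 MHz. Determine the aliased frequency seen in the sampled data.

9.5 MHz

202.5 MHz mod fs = 43.5 MHz.
43.5 MHz > fs/2 = 26.5 MHz, folds to fs − 43.5 MHz = 9.5 MHz.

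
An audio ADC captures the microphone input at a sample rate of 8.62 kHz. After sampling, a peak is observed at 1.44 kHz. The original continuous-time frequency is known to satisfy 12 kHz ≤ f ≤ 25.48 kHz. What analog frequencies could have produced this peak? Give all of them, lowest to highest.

15.8 kHz, 18.68 kHz, 24.42 kHz

Frequencies that alias to 1.44 kHz are k·fs ± 1.44 kHz for integer k ≥ 0.
k=0: 1.44 kHz.
k=1: 7.18 kHz, 10.06 kHz.
k=2: 15.8 kHz, 18.68 kHz.
k=3: 24.42 kHz, 27.3 kHz.
k=4: 33.04 kHz, 35.92 kHz.
Within [12 kHz, 25.48 kHz]: 15.8 kHz, 18.68 kHz, 24.42 kHz.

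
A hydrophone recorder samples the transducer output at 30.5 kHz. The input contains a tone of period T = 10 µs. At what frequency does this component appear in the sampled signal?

T = 10 µs → f = 1/T = 100 kHz.
100 kHz mod fs = 8.5 kHz.
8.5 kHz ≤ fs/2 = 15.25 kHz, appears at 8.5 kHz.

8.5 kHz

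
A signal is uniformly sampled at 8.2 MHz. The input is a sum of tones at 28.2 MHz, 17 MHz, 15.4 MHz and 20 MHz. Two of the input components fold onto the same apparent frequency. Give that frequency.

3.6 MHz

fs/2 = 4.1 MHz.
28.2 MHz mod fs = 3.6 MHz.
3.6 MHz ≤ fs/2 = 4.1 MHz, appears at 3.6 MHz.
17 MHz mod fs = 0.6 MHz.
0.6 MHz ≤ fs/2 = 4.1 MHz, appears at 0.6 MHz.
15.4 MHz mod fs = 7.2 MHz.
7.2 MHz > fs/2 = 4.1 MHz, folds to fs − 7.2 MHz = 1 MHz.
20 MHz mod fs = 3.6 MHz.
3.6 MHz ≤ fs/2 = 4.1 MHz, appears at 3.6 MHz.
20 MHz and 28.2 MHz both map to 3.6 MHz.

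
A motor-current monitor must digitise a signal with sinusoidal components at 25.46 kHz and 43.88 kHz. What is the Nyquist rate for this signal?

87.76 kHz

Highest-frequency component: 43.88 kHz.
Nyquist rate = 2 × 43.88 kHz = 87.76 kHz.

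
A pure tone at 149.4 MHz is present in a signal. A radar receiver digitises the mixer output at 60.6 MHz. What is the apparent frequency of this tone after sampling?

28.2 MHz

149.4 MHz mod fs = 28.2 MHz.
28.2 MHz ≤ fs/2 = 30.3 MHz, appears at 28.2 MHz.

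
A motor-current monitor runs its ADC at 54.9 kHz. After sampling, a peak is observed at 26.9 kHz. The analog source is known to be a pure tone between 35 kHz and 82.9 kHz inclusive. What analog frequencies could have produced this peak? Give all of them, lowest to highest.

81.8 kHz, 82.9 kHz

Frequencies that alias to 26.9 kHz are k·fs ± 26.9 kHz for integer k ≥ 0.
k=0: 26.9 kHz.
k=1: 28 kHz, 81.8 kHz.
k=2: 82.9 kHz, 136.7 kHz.
k=3: 137.8 kHz, 191.6 kHz.
Within [35 kHz, 82.9 kHz]: 81.8 kHz, 82.9 kHz.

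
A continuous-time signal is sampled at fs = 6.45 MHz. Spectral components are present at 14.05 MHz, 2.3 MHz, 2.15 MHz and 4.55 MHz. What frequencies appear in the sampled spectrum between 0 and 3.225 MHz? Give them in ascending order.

1.15 MHz, 1.9 MHz, 2.15 MHz, 2.3 MHz

fs/2 = 3.225 MHz.
14.05 MHz mod fs = 1.15 MHz.
1.15 MHz ≤ fs/2 = 3.225 MHz, appears at 1.15 MHz.
2.3 MHz ≤ fs/2 = 3.225 MHz, passes unchanged.
2.15 MHz ≤ fs/2 = 3.225 MHz, passes unchanged.
4.55 MHz > fs/2 = 3.225 MHz, folds to fs − 4.55 MHz = 1.9 MHz.
Distinct values: {1.15 MHz, 1.9 MHz, 2.15 MHz, 2.3 MHz}.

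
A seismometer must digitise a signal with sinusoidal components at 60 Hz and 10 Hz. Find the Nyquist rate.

Highest-frequency component: 60 Hz.
Nyquist rate = 2 × 60 Hz = 120 Hz.

120 Hz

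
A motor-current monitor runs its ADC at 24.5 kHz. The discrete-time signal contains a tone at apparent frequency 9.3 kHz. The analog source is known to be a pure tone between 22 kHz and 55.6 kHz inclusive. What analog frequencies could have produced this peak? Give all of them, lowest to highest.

Frequencies that alias to 9.3 kHz are k·fs ± 9.3 kHz for integer k ≥ 0.
k=0: 9.3 kHz.
k=1: 15.2 kHz, 33.8 kHz.
k=2: 39.7 kHz, 58.3 kHz.
k=3: 64.2 kHz, 82.8 kHz.
Within [22 kHz, 55.6 kHz]: 33.8 kHz, 39.7 kHz.

33.8 kHz, 39.7 kHz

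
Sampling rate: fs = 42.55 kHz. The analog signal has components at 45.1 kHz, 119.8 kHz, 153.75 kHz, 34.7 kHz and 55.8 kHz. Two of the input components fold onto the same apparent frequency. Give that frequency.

fs/2 = 21.275 kHz.
45.1 kHz mod fs = 2.55 kHz.
2.55 kHz ≤ fs/2 = 21.275 kHz, appears at 2.55 kHz.
119.8 kHz mod fs = 34.7 kHz.
34.7 kHz > fs/2 = 21.275 kHz, folds to fs − 34.7 kHz = 7.85 kHz.
153.75 kHz mod fs = 26.1 kHz.
26.1 kHz > fs/2 = 21.275 kHz, folds to fs − 26.1 kHz = 16.45 kHz.
34.7 kHz > fs/2 = 21.275 kHz, folds to fs − 34.7 kHz = 7.85 kHz.
55.8 kHz mod fs = 13.25 kHz.
13.25 kHz ≤ fs/2 = 21.275 kHz, appears at 13.25 kHz.
34.7 kHz and 119.8 kHz both map to 7.85 kHz.

7.85 kHz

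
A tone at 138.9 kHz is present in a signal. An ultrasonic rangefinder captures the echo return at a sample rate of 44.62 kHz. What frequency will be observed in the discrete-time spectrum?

138.9 kHz mod fs = 5.04 kHz.
5.04 kHz ≤ fs/2 = 22.31 kHz, appears at 5.04 kHz.

5.04 kHz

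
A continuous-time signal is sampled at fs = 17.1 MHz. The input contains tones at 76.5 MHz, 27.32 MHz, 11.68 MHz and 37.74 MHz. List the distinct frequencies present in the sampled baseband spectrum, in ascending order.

3.54 MHz, 5.42 MHz, 6.88 MHz, 8.1 MHz

fs/2 = 8.55 MHz.
76.5 MHz mod fs = 8.1 MHz.
8.1 MHz ≤ fs/2 = 8.55 MHz, appears at 8.1 MHz.
27.32 MHz mod fs = 10.22 MHz.
10.22 MHz > fs/2 = 8.55 MHz, folds to fs − 10.22 MHz = 6.88 MHz.
11.68 MHz > fs/2 = 8.55 MHz, folds to fs − 11.68 MHz = 5.42 MHz.
37.74 MHz mod fs = 3.54 MHz.
3.54 MHz ≤ fs/2 = 8.55 MHz, appears at 3.54 MHz.
Distinct values: {3.54 MHz, 5.42 MHz, 6.88 MHz, 8.1 MHz}.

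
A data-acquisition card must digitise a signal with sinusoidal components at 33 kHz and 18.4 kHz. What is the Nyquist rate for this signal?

Highest-frequency component: 33 kHz.
Nyquist rate = 2 × 33 kHz = 66 kHz.

66 kHz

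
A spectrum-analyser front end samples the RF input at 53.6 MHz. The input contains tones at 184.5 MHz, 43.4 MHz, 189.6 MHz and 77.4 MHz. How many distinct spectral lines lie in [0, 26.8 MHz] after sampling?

fs/2 = 26.8 MHz.
184.5 MHz mod fs = 23.7 MHz.
23.7 MHz ≤ fs/2 = 26.8 MHz, appears at 23.7 MHz.
43.4 MHz > fs/2 = 26.8 MHz, folds to fs − 43.4 MHz = 10.2 MHz.
189.6 MHz mod fs = 28.8 MHz.
28.8 MHz > fs/2 = 26.8 MHz, folds to fs − 28.8 MHz = 24.8 MHz.
77.4 MHz mod fs = 23.8 MHz.
23.8 MHz ≤ fs/2 = 26.8 MHz, appears at 23.8 MHz.
Distinct values: {10.2 MHz, 23.7 MHz, 23.8 MHz, 24.8 MHz} → 4.

4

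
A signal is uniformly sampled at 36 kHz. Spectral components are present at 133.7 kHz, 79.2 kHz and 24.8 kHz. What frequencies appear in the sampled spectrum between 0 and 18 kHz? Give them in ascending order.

fs/2 = 18 kHz.
133.7 kHz mod fs = 25.7 kHz.
25.7 kHz > fs/2 = 18 kHz, folds to fs − 25.7 kHz = 10.3 kHz.
79.2 kHz mod fs = 7.2 kHz.
7.2 kHz ≤ fs/2 = 18 kHz, appears at 7.2 kHz.
24.8 kHz > fs/2 = 18 kHz, folds to fs − 24.8 kHz = 11.2 kHz.
Distinct values: {7.2 kHz, 10.3 kHz, 11.2 kHz}.

7.2 kHz, 10.3 kHz, 11.2 kHz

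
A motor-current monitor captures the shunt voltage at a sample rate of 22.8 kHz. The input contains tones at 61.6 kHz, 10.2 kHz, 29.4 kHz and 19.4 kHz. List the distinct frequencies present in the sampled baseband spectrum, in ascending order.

fs/2 = 11.4 kHz.
61.6 kHz mod fs = 16 kHz.
16 kHz > fs/2 = 11.4 kHz, folds to fs − 16 kHz = 6.8 kHz.
10.2 kHz ≤ fs/2 = 11.4 kHz, passes unchanged.
29.4 kHz mod fs = 6.6 kHz.
6.6 kHz ≤ fs/2 = 11.4 kHz, appears at 6.6 kHz.
19.4 kHz > fs/2 = 11.4 kHz, folds to fs − 19.4 kHz = 3.4 kHz.
Distinct values: {3.4 kHz, 6.6 kHz, 6.8 kHz, 10.2 kHz}.

3.4 kHz, 6.6 kHz, 6.8 kHz, 10.2 kHz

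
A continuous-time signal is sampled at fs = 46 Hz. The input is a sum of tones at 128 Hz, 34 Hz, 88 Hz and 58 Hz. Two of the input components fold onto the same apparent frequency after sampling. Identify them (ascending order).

fs/2 = 23 Hz.
128 Hz mod fs = 36 Hz.
36 Hz > fs/2 = 23 Hz, folds to fs − 36 Hz = 10 Hz.
34 Hz > fs/2 = 23 Hz, folds to fs − 34 Hz = 12 Hz.
88 Hz mod fs = 42 Hz.
42 Hz > fs/2 = 23 Hz, folds to fs − 42 Hz = 4 Hz.
58 Hz mod fs = 12 Hz.
12 Hz ≤ fs/2 = 23 Hz, appears at 12 Hz.
34 Hz and 58 Hz both map to 12 Hz.

34 Hz, 58 Hz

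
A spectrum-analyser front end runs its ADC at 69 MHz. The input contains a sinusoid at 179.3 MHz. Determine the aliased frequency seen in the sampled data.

27.7 MHz

179.3 MHz mod fs = 41.3 MHz.
41.3 MHz > fs/2 = 34.5 MHz, folds to fs − 41.3 MHz = 27.7 MHz.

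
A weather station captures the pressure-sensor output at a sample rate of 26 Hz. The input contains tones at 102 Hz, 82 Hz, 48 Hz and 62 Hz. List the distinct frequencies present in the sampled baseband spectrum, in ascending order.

2 Hz, 4 Hz, 10 Hz

fs/2 = 13 Hz.
102 Hz mod fs = 24 Hz.
24 Hz > fs/2 = 13 Hz, folds to fs − 24 Hz = 2 Hz.
82 Hz mod fs = 4 Hz.
4 Hz ≤ fs/2 = 13 Hz, appears at 4 Hz.
48 Hz mod fs = 22 Hz.
22 Hz > fs/2 = 13 Hz, folds to fs − 22 Hz = 4 Hz.
62 Hz mod fs = 10 Hz.
10 Hz ≤ fs/2 = 13 Hz, appears at 10 Hz.
Distinct values: {2 Hz, 4 Hz, 10 Hz}.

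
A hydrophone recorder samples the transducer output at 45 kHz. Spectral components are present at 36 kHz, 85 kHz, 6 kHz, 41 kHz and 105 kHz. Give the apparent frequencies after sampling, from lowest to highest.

fs/2 = 22.5 kHz.
36 kHz > fs/2 = 22.5 kHz, folds to fs − 36 kHz = 9 kHz.
85 kHz mod fs = 40 kHz.
40 kHz > fs/2 = 22.5 kHz, folds to fs − 40 kHz = 5 kHz.
6 kHz ≤ fs/2 = 22.5 kHz, passes unchanged.
41 kHz > fs/2 = 22.5 kHz, folds to fs − 41 kHz = 4 kHz.
105 kHz mod fs = 15 kHz.
15 kHz ≤ fs/2 = 22.5 kHz, appears at 15 kHz.
Distinct values: {4 kHz, 5 kHz, 6 kHz, 9 kHz, 15 kHz}.

4 kHz, 5 kHz, 6 kHz, 9 kHz, 15 kHz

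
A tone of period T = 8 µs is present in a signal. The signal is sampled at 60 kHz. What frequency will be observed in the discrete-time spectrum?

T = 8 µs → f = 1/T = 125 kHz.
125 kHz mod fs = 5 kHz.
5 kHz ≤ fs/2 = 30 kHz, appears at 5 kHz.

5 kHz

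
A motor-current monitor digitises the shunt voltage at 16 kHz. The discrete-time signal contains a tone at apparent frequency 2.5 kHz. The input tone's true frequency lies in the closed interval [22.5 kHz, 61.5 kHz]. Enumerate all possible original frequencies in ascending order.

29.5 kHz, 34.5 kHz, 45.5 kHz, 50.5 kHz, 61.5 kHz

Frequencies that alias to 2.5 kHz are k·fs ± 2.5 kHz for integer k ≥ 0.
k=0: 2.5 kHz.
k=1: 13.5 kHz, 18.5 kHz.
k=2: 29.5 kHz, 34.5 kHz.
k=3: 45.5 kHz, 50.5 kHz.
k=4: 61.5 kHz, 66.5 kHz.
k=5: 77.5 kHz, 82.5 kHz.
Within [22.5 kHz, 61.5 kHz]: 29.5 kHz, 34.5 kHz, 45.5 kHz, 50.5 kHz, 61.5 kHz.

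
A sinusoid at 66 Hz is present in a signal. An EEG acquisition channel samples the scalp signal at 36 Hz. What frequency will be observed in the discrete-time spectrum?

66 Hz mod fs = 30 Hz.
30 Hz > fs/2 = 18 Hz, folds to fs − 30 Hz = 6 Hz.

6 Hz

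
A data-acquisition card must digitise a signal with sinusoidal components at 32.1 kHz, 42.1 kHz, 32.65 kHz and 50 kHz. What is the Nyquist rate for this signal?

Highest-frequency component: 50 kHz.
Nyquist rate = 2 × 50 kHz = 100 kHz.

100 kHz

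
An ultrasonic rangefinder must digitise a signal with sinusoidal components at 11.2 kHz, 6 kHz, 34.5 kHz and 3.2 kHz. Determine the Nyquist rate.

69 kHz

Highest-frequency component: 34.5 kHz.
Nyquist rate = 2 × 34.5 kHz = 69 kHz.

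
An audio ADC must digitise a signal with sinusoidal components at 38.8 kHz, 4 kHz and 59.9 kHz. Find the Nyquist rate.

119.8 kHz

Highest-frequency component: 59.9 kHz.
Nyquist rate = 2 × 59.9 kHz = 119.8 kHz.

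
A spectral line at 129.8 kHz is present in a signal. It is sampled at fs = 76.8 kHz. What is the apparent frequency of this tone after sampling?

129.8 kHz mod fs = 53 kHz.
53 kHz > fs/2 = 38.4 kHz, folds to fs − 53 kHz = 23.8 kHz.

23.8 kHz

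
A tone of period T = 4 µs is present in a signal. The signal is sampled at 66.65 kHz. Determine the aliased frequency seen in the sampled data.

16.6 kHz

T = 4 µs → f = 1/T = 250 kHz.
250 kHz mod fs = 50.05 kHz.
50.05 kHz > fs/2 = 33.325 kHz, folds to fs − 50.05 kHz = 16.6 kHz.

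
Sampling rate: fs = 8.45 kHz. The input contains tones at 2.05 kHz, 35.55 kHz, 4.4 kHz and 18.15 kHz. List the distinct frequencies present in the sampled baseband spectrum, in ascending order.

fs/2 = 4.225 kHz.
2.05 kHz ≤ fs/2 = 4.225 kHz, passes unchanged.
35.55 kHz mod fs = 1.75 kHz.
1.75 kHz ≤ fs/2 = 4.225 kHz, appears at 1.75 kHz.
4.4 kHz > fs/2 = 4.225 kHz, folds to fs − 4.4 kHz = 4.05 kHz.
18.15 kHz mod fs = 1.25 kHz.
1.25 kHz ≤ fs/2 = 4.225 kHz, appears at 1.25 kHz.
Distinct values: {1.25 kHz, 1.75 kHz, 2.05 kHz, 4.05 kHz}.

1.25 kHz, 1.75 kHz, 2.05 kHz, 4.05 kHz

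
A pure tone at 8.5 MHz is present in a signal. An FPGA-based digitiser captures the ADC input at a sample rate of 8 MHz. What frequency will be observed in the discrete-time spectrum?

0.5 MHz

8.5 MHz mod fs = 0.5 MHz.
0.5 MHz ≤ fs/2 = 4 MHz, appears at 0.5 MHz.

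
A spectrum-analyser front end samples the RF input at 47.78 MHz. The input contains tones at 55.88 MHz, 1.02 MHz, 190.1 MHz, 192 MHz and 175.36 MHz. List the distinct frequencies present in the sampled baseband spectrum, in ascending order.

0.88 MHz, 1.02 MHz, 8.1 MHz, 15.76 MHz

fs/2 = 23.89 MHz.
55.88 MHz mod fs = 8.1 MHz.
8.1 MHz ≤ fs/2 = 23.89 MHz, appears at 8.1 MHz.
1.02 MHz ≤ fs/2 = 23.89 MHz, passes unchanged.
190.1 MHz mod fs = 46.76 MHz.
46.76 MHz > fs/2 = 23.89 MHz, folds to fs − 46.76 MHz = 1.02 MHz.
192 MHz mod fs = 0.88 MHz.
0.88 MHz ≤ fs/2 = 23.89 MHz, appears at 0.88 MHz.
175.36 MHz mod fs = 32.02 MHz.
32.02 MHz > fs/2 = 23.89 MHz, folds to fs − 32.02 MHz = 15.76 MHz.
Distinct values: {0.88 MHz, 1.02 MHz, 8.1 MHz, 15.76 MHz}.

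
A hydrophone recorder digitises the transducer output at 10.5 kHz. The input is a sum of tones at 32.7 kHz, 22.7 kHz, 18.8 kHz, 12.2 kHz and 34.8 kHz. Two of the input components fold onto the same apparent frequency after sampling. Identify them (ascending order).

12.2 kHz, 22.7 kHz

fs/2 = 5.25 kHz.
32.7 kHz mod fs = 1.2 kHz.
1.2 kHz ≤ fs/2 = 5.25 kHz, appears at 1.2 kHz.
22.7 kHz mod fs = 1.7 kHz.
1.7 kHz ≤ fs/2 = 5.25 kHz, appears at 1.7 kHz.
18.8 kHz mod fs = 8.3 kHz.
8.3 kHz > fs/2 = 5.25 kHz, folds to fs − 8.3 kHz = 2.2 kHz.
12.2 kHz mod fs = 1.7 kHz.
1.7 kHz ≤ fs/2 = 5.25 kHz, appears at 1.7 kHz.
34.8 kHz mod fs = 3.3 kHz.
3.3 kHz ≤ fs/2 = 5.25 kHz, appears at 3.3 kHz.
12.2 kHz and 22.7 kHz both map to 1.7 kHz.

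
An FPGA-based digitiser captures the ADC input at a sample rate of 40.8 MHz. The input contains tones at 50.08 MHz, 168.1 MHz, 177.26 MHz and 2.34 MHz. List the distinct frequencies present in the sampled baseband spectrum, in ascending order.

fs/2 = 20.4 MHz.
50.08 MHz mod fs = 9.28 MHz.
9.28 MHz ≤ fs/2 = 20.4 MHz, appears at 9.28 MHz.
168.1 MHz mod fs = 4.9 MHz.
4.9 MHz ≤ fs/2 = 20.4 MHz, appears at 4.9 MHz.
177.26 MHz mod fs = 14.06 MHz.
14.06 MHz ≤ fs/2 = 20.4 MHz, appears at 14.06 MHz.
2.34 MHz ≤ fs/2 = 20.4 MHz, passes unchanged.
Distinct values: {2.34 MHz, 4.9 MHz, 9.28 MHz, 14.06 MHz}.

2.34 MHz, 4.9 MHz, 9.28 MHz, 14.06 MHz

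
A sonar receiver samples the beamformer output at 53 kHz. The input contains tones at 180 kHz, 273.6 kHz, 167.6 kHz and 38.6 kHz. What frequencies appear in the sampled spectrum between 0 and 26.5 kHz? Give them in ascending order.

fs/2 = 26.5 kHz.
180 kHz mod fs = 21 kHz.
21 kHz ≤ fs/2 = 26.5 kHz, appears at 21 kHz.
273.6 kHz mod fs = 8.6 kHz.
8.6 kHz ≤ fs/2 = 26.5 kHz, appears at 8.6 kHz.
167.6 kHz mod fs = 8.6 kHz.
8.6 kHz ≤ fs/2 = 26.5 kHz, appears at 8.6 kHz.
38.6 kHz > fs/2 = 26.5 kHz, folds to fs − 38.6 kHz = 14.4 kHz.
Distinct values: {8.6 kHz, 14.4 kHz, 21 kHz}.

8.6 kHz, 14.4 kHz, 21 kHz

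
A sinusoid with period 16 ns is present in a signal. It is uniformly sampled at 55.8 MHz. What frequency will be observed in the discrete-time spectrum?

T = 16 ns → f = 1/T = 62.5 MHz.
62.5 MHz mod fs = 6.7 MHz.
6.7 MHz ≤ fs/2 = 27.9 MHz, appears at 6.7 MHz.

6.7 MHz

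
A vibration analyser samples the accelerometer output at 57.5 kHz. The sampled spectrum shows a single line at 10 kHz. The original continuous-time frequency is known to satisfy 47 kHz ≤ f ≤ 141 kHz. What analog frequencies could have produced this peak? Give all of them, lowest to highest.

Frequencies that alias to 10 kHz are k·fs ± 10 kHz for integer k ≥ 0.
k=0: 10 kHz.
k=1: 47.5 kHz, 67.5 kHz.
k=2: 105 kHz, 125 kHz.
k=3: 162.5 kHz, 182.5 kHz.
Within [47 kHz, 141 kHz]: 47.5 kHz, 67.5 kHz, 105 kHz, 125 kHz.

47.5 kHz, 67.5 kHz, 105 kHz, 125 kHz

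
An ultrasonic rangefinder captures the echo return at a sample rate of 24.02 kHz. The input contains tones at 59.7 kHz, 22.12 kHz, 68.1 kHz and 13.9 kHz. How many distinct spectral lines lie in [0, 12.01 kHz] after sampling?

4

fs/2 = 12.01 kHz.
59.7 kHz mod fs = 11.66 kHz.
11.66 kHz ≤ fs/2 = 12.01 kHz, appears at 11.66 kHz.
22.12 kHz > fs/2 = 12.01 kHz, folds to fs − 22.12 kHz = 1.9 kHz.
68.1 kHz mod fs = 20.06 kHz.
20.06 kHz > fs/2 = 12.01 kHz, folds to fs − 20.06 kHz = 3.96 kHz.
13.9 kHz > fs/2 = 12.01 kHz, folds to fs − 13.9 kHz = 10.12 kHz.
Distinct values: {1.9 kHz, 3.96 kHz, 10.12 kHz, 11.66 kHz} → 4.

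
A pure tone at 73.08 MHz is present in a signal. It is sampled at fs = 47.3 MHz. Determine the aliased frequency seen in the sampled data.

73.08 MHz mod fs = 25.78 MHz.
25.78 MHz > fs/2 = 23.65 MHz, folds to fs − 25.78 MHz = 21.52 MHz.

21.52 MHz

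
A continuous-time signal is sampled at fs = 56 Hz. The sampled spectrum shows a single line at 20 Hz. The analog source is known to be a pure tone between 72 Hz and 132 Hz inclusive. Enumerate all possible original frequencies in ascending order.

Frequencies that alias to 20 Hz are k·fs ± 20 Hz for integer k ≥ 0.
k=0: 20 Hz.
k=1: 36 Hz, 76 Hz.
k=2: 92 Hz, 132 Hz.
k=3: 148 Hz, 188 Hz.
Within [72 Hz, 132 Hz]: 76 Hz, 92 Hz, 132 Hz.

76 Hz, 92 Hz, 132 Hz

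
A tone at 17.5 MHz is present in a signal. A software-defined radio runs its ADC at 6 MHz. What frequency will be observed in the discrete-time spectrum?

17.5 MHz mod fs = 5.5 MHz.
5.5 MHz > fs/2 = 3 MHz, folds to fs − 5.5 MHz = 0.5 MHz.

0.5 MHz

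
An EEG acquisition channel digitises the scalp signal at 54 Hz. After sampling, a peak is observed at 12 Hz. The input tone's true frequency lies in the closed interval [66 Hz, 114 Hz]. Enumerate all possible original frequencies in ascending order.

Frequencies that alias to 12 Hz are k·fs ± 12 Hz for integer k ≥ 0.
k=0: 12 Hz.
k=1: 42 Hz, 66 Hz.
k=2: 96 Hz, 120 Hz.
k=3: 150 Hz, 174 Hz.
Within [66 Hz, 114 Hz]: 66 Hz, 96 Hz.

66 Hz, 96 Hz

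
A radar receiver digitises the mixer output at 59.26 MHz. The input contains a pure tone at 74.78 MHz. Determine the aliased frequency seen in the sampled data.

15.52 MHz

74.78 MHz mod fs = 15.52 MHz.
15.52 MHz ≤ fs/2 = 29.63 MHz, appears at 15.52 MHz.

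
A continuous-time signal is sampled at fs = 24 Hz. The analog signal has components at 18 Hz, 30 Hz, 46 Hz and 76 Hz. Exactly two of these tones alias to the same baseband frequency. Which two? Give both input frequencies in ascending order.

18 Hz, 30 Hz

fs/2 = 12 Hz.
18 Hz > fs/2 = 12 Hz, folds to fs − 18 Hz = 6 Hz.
30 Hz mod fs = 6 Hz.
6 Hz ≤ fs/2 = 12 Hz, appears at 6 Hz.
46 Hz mod fs = 22 Hz.
22 Hz > fs/2 = 12 Hz, folds to fs − 22 Hz = 2 Hz.
76 Hz mod fs = 4 Hz.
4 Hz ≤ fs/2 = 12 Hz, appears at 4 Hz.
18 Hz and 30 Hz both map to 6 Hz.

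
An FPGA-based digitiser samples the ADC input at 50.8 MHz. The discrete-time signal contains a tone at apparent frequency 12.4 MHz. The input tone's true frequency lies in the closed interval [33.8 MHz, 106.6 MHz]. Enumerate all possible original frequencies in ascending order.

38.4 MHz, 63.2 MHz, 89.2 MHz

Frequencies that alias to 12.4 MHz are k·fs ± 12.4 MHz for integer k ≥ 0.
k=0: 12.4 MHz.
k=1: 38.4 MHz, 63.2 MHz.
k=2: 89.2 MHz, 114 MHz.
k=3: 140 MHz, 164.8 MHz.
Within [33.8 MHz, 106.6 MHz]: 38.4 MHz, 63.2 MHz, 89.2 MHz.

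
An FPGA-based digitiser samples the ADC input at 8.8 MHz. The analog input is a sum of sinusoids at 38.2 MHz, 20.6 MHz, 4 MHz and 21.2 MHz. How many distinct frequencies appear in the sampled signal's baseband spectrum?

3

fs/2 = 4.4 MHz.
38.2 MHz mod fs = 3 MHz.
3 MHz ≤ fs/2 = 4.4 MHz, appears at 3 MHz.
20.6 MHz mod fs = 3 MHz.
3 MHz ≤ fs/2 = 4.4 MHz, appears at 3 MHz.
4 MHz ≤ fs/2 = 4.4 MHz, passes unchanged.
21.2 MHz mod fs = 3.6 MHz.
3.6 MHz ≤ fs/2 = 4.4 MHz, appears at 3.6 MHz.
Distinct values: {3 MHz, 3.6 MHz, 4 MHz} → 3.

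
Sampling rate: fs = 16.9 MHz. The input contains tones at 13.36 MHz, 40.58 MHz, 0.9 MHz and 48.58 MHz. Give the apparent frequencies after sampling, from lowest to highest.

fs/2 = 8.45 MHz.
13.36 MHz > fs/2 = 8.45 MHz, folds to fs − 13.36 MHz = 3.54 MHz.
40.58 MHz mod fs = 6.78 MHz.
6.78 MHz ≤ fs/2 = 8.45 MHz, appears at 6.78 MHz.
0.9 MHz ≤ fs/2 = 8.45 MHz, passes unchanged.
48.58 MHz mod fs = 14.78 MHz.
14.78 MHz > fs/2 = 8.45 MHz, folds to fs − 14.78 MHz = 2.12 MHz.
Distinct values: {0.9 MHz, 2.12 MHz, 3.54 MHz, 6.78 MHz}.

0.9 MHz, 2.12 MHz, 3.54 MHz, 6.78 MHz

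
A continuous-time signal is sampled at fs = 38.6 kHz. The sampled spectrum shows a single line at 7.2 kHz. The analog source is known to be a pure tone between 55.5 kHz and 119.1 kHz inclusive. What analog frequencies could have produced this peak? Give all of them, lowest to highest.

70 kHz, 84.4 kHz, 108.6 kHz

Frequencies that alias to 7.2 kHz are k·fs ± 7.2 kHz for integer k ≥ 0.
k=0: 7.2 kHz.
k=1: 31.4 kHz, 45.8 kHz.
k=2: 70 kHz, 84.4 kHz.
k=3: 108.6 kHz, 123 kHz.
k=4: 147.2 kHz, 161.6 kHz.
Within [55.5 kHz, 119.1 kHz]: 70 kHz, 84.4 kHz, 108.6 kHz.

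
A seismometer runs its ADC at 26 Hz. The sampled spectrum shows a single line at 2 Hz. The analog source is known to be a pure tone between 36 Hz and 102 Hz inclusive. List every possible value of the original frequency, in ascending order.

Frequencies that alias to 2 Hz are k·fs ± 2 Hz for integer k ≥ 0.
k=0: 2 Hz.
k=1: 24 Hz, 28 Hz.
k=2: 50 Hz, 54 Hz.
k=3: 76 Hz, 80 Hz.
k=4: 102 Hz, 106 Hz.
k=5: 128 Hz, 132 Hz.
Within [36 Hz, 102 Hz]: 50 Hz, 54 Hz, 76 Hz, 80 Hz, 102 Hz.

50 Hz, 54 Hz, 76 Hz, 80 Hz, 102 Hz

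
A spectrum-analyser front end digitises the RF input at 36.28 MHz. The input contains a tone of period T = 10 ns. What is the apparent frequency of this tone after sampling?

T = 10 ns → f = 1/T = 100 MHz.
100 MHz mod fs = 27.44 MHz.
27.44 MHz > fs/2 = 18.14 MHz, folds to fs − 27.44 MHz = 8.84 MHz.

8.84 MHz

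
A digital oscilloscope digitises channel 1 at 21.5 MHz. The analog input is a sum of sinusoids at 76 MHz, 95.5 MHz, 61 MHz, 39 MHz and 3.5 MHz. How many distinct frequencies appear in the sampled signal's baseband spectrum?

4

fs/2 = 10.75 MHz.
76 MHz mod fs = 11.5 MHz.
11.5 MHz > fs/2 = 10.75 MHz, folds to fs − 11.5 MHz = 10 MHz.
95.5 MHz mod fs = 9.5 MHz.
9.5 MHz ≤ fs/2 = 10.75 MHz, appears at 9.5 MHz.
61 MHz mod fs = 18 MHz.
18 MHz > fs/2 = 10.75 MHz, folds to fs − 18 MHz = 3.5 MHz.
39 MHz mod fs = 17.5 MHz.
17.5 MHz > fs/2 = 10.75 MHz, folds to fs − 17.5 MHz = 4 MHz.
3.5 MHz ≤ fs/2 = 10.75 MHz, passes unchanged.
Distinct values: {3.5 MHz, 4 MHz, 9.5 MHz, 10 MHz} → 4.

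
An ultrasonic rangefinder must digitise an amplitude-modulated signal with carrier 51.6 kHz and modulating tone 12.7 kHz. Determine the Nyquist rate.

128.6 kHz

AM sidebands sit at fc ± fm = 38.9 kHz and 64.3 kHz.
Highest-frequency component: 64.3 kHz.
Nyquist rate = 2 × 64.3 kHz = 128.6 kHz.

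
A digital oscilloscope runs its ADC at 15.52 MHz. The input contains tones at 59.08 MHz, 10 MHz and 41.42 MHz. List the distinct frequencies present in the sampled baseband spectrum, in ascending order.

fs/2 = 7.76 MHz.
59.08 MHz mod fs = 12.52 MHz.
12.52 MHz > fs/2 = 7.76 MHz, folds to fs − 12.52 MHz = 3 MHz.
10 MHz > fs/2 = 7.76 MHz, folds to fs − 10 MHz = 5.52 MHz.
41.42 MHz mod fs = 10.38 MHz.
10.38 MHz > fs/2 = 7.76 MHz, folds to fs − 10.38 MHz = 5.14 MHz.
Distinct values: {3 MHz, 5.14 MHz, 5.52 MHz}.

3 MHz, 5.14 MHz, 5.52 MHz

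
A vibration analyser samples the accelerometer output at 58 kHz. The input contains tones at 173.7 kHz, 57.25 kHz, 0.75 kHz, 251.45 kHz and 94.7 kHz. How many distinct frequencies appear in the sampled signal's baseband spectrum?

4

fs/2 = 29 kHz.
173.7 kHz mod fs = 57.7 kHz.
57.7 kHz > fs/2 = 29 kHz, folds to fs − 57.7 kHz = 0.3 kHz.
57.25 kHz > fs/2 = 29 kHz, folds to fs − 57.25 kHz = 0.75 kHz.
0.75 kHz ≤ fs/2 = 29 kHz, passes unchanged.
251.45 kHz mod fs = 19.45 kHz.
19.45 kHz ≤ fs/2 = 29 kHz, appears at 19.45 kHz.
94.7 kHz mod fs = 36.7 kHz.
36.7 kHz > fs/2 = 29 kHz, folds to fs − 36.7 kHz = 21.3 kHz.
Distinct values: {0.3 kHz, 0.75 kHz, 19.45 kHz, 21.3 kHz} → 4.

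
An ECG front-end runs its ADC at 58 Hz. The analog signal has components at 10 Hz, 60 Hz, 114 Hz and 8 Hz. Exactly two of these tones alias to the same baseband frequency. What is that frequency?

fs/2 = 29 Hz.
10 Hz ≤ fs/2 = 29 Hz, passes unchanged.
60 Hz mod fs = 2 Hz.
2 Hz ≤ fs/2 = 29 Hz, appears at 2 Hz.
114 Hz mod fs = 56 Hz.
56 Hz > fs/2 = 29 Hz, folds to fs − 56 Hz = 2 Hz.
8 Hz ≤ fs/2 = 29 Hz, passes unchanged.
60 Hz and 114 Hz both map to 2 Hz.

2 Hz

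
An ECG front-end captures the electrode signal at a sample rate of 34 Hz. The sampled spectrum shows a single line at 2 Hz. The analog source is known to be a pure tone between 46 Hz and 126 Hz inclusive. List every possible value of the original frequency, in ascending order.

Frequencies that alias to 2 Hz are k·fs ± 2 Hz for integer k ≥ 0.
k=0: 2 Hz.
k=1: 32 Hz, 36 Hz.
k=2: 66 Hz, 70 Hz.
k=3: 100 Hz, 104 Hz.
k=4: 134 Hz, 138 Hz.
Within [46 Hz, 126 Hz]: 66 Hz, 70 Hz, 100 Hz, 104 Hz.

66 Hz, 70 Hz, 100 Hz, 104 Hz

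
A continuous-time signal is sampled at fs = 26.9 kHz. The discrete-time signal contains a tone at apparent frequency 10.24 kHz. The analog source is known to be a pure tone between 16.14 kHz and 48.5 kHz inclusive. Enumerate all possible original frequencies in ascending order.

16.66 kHz, 37.14 kHz, 43.56 kHz

Frequencies that alias to 10.24 kHz are k·fs ± 10.24 kHz for integer k ≥ 0.
k=0: 10.24 kHz.
k=1: 16.66 kHz, 37.14 kHz.
k=2: 43.56 kHz, 64.04 kHz.
k=3: 70.46 kHz, 90.94 kHz.
Within [16.14 kHz, 48.5 kHz]: 16.66 kHz, 37.14 kHz, 43.56 kHz.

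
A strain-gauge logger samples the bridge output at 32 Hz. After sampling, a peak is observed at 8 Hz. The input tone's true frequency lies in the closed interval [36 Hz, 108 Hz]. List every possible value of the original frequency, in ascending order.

40 Hz, 56 Hz, 72 Hz, 88 Hz, 104 Hz

Frequencies that alias to 8 Hz are k·fs ± 8 Hz for integer k ≥ 0.
k=0: 8 Hz.
k=1: 24 Hz, 40 Hz.
k=2: 56 Hz, 72 Hz.
k=3: 88 Hz, 104 Hz.
k=4: 120 Hz, 136 Hz.
Within [36 Hz, 108 Hz]: 40 Hz, 56 Hz, 72 Hz, 88 Hz, 104 Hz.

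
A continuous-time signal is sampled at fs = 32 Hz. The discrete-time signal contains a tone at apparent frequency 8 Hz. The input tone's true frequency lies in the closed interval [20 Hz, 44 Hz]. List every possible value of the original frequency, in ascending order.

Frequencies that alias to 8 Hz are k·fs ± 8 Hz for integer k ≥ 0.
k=0: 8 Hz.
k=1: 24 Hz, 40 Hz.
k=2: 56 Hz, 72 Hz.
Within [20 Hz, 44 Hz]: 24 Hz, 40 Hz.

24 Hz, 40 Hz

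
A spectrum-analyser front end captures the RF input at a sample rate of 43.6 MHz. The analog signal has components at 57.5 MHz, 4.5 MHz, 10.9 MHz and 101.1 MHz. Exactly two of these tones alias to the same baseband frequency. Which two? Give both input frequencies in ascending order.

fs/2 = 21.8 MHz.
57.5 MHz mod fs = 13.9 MHz.
13.9 MHz ≤ fs/2 = 21.8 MHz, appears at 13.9 MHz.
4.5 MHz ≤ fs/2 = 21.8 MHz, passes unchanged.
10.9 MHz ≤ fs/2 = 21.8 MHz, passes unchanged.
101.1 MHz mod fs = 13.9 MHz.
13.9 MHz ≤ fs/2 = 21.8 MHz, appears at 13.9 MHz.
57.5 MHz and 101.1 MHz both map to 13.9 MHz.

57.5 MHz, 101.1 MHz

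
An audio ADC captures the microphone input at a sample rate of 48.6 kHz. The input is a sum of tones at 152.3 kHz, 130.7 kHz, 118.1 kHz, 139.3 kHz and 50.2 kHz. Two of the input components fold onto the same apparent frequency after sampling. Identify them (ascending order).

fs/2 = 24.3 kHz.
152.3 kHz mod fs = 6.5 kHz.
6.5 kHz ≤ fs/2 = 24.3 kHz, appears at 6.5 kHz.
130.7 kHz mod fs = 33.5 kHz.
33.5 kHz > fs/2 = 24.3 kHz, folds to fs − 33.5 kHz = 15.1 kHz.
118.1 kHz mod fs = 20.9 kHz.
20.9 kHz ≤ fs/2 = 24.3 kHz, appears at 20.9 kHz.
139.3 kHz mod fs = 42.1 kHz.
42.1 kHz > fs/2 = 24.3 kHz, folds to fs − 42.1 kHz = 6.5 kHz.
50.2 kHz mod fs = 1.6 kHz.
1.6 kHz ≤ fs/2 = 24.3 kHz, appears at 1.6 kHz.
139.3 kHz and 152.3 kHz both map to 6.5 kHz.

139.3 kHz, 152.3 kHz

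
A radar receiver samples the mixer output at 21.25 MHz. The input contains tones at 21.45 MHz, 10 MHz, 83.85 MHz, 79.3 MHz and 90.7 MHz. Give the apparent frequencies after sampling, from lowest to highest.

fs/2 = 10.625 MHz.
21.45 MHz mod fs = 0.2 MHz.
0.2 MHz ≤ fs/2 = 10.625 MHz, appears at 0.2 MHz.
10 MHz ≤ fs/2 = 10.625 MHz, passes unchanged.
83.85 MHz mod fs = 20.1 MHz.
20.1 MHz > fs/2 = 10.625 MHz, folds to fs − 20.1 MHz = 1.15 MHz.
79.3 MHz mod fs = 15.55 MHz.
15.55 MHz > fs/2 = 10.625 MHz, folds to fs − 15.55 MHz = 5.7 MHz.
90.7 MHz mod fs = 5.7 MHz.
5.7 MHz ≤ fs/2 = 10.625 MHz, appears at 5.7 MHz.
Distinct values: {0.2 MHz, 1.15 MHz, 5.7 MHz, 10 MHz}.

0.2 MHz, 1.15 MHz, 5.7 MHz, 10 MHz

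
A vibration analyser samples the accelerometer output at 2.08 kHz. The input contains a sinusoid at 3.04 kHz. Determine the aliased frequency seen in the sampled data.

3.04 kHz mod fs = 0.96 kHz.
0.96 kHz ≤ fs/2 = 1.04 kHz, appears at 0.96 kHz.

0.96 kHz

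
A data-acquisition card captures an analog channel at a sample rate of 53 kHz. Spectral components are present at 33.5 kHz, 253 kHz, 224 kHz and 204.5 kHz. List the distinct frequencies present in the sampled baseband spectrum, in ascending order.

fs/2 = 26.5 kHz.
33.5 kHz > fs/2 = 26.5 kHz, folds to fs − 33.5 kHz = 19.5 kHz.
253 kHz mod fs = 41 kHz.
41 kHz > fs/2 = 26.5 kHz, folds to fs − 41 kHz = 12 kHz.
224 kHz mod fs = 12 kHz.
12 kHz ≤ fs/2 = 26.5 kHz, appears at 12 kHz.
204.5 kHz mod fs = 45.5 kHz.
45.5 kHz > fs/2 = 26.5 kHz, folds to fs − 45.5 kHz = 7.5 kHz.
Distinct values: {7.5 kHz, 12 kHz, 19.5 kHz}.

7.5 kHz, 12 kHz, 19.5 kHz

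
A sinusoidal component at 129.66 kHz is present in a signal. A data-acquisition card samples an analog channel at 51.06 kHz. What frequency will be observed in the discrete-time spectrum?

129.66 kHz mod fs = 27.54 kHz.
27.54 kHz > fs/2 = 25.53 kHz, folds to fs − 27.54 kHz = 23.52 kHz.

23.52 kHz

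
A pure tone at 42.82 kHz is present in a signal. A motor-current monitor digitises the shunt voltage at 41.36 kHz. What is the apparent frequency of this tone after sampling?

42.82 kHz mod fs = 1.46 kHz.
1.46 kHz ≤ fs/2 = 20.68 kHz, appears at 1.46 kHz.

1.46 kHz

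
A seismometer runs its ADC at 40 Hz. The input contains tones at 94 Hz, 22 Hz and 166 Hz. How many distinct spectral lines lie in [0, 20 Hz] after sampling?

3

fs/2 = 20 Hz.
94 Hz mod fs = 14 Hz.
14 Hz ≤ fs/2 = 20 Hz, appears at 14 Hz.
22 Hz > fs/2 = 20 Hz, folds to fs − 22 Hz = 18 Hz.
166 Hz mod fs = 6 Hz.
6 Hz ≤ fs/2 = 20 Hz, appears at 6 Hz.
Distinct values: {6 Hz, 14 Hz, 18 Hz} → 3.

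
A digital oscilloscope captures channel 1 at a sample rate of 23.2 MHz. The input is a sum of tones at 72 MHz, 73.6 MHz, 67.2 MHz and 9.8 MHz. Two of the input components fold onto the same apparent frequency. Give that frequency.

fs/2 = 11.6 MHz.
72 MHz mod fs = 2.4 MHz.
2.4 MHz ≤ fs/2 = 11.6 MHz, appears at 2.4 MHz.
73.6 MHz mod fs = 4 MHz.
4 MHz ≤ fs/2 = 11.6 MHz, appears at 4 MHz.
67.2 MHz mod fs = 20.8 MHz.
20.8 MHz > fs/2 = 11.6 MHz, folds to fs − 20.8 MHz = 2.4 MHz.
9.8 MHz ≤ fs/2 = 11.6 MHz, passes unchanged.
67.2 MHz and 72 MHz both map to 2.4 MHz.

2.4 MHz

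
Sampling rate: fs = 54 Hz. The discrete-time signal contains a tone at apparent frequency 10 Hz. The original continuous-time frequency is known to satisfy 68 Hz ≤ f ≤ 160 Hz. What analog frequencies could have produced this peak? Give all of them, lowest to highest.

98 Hz, 118 Hz, 152 Hz

Frequencies that alias to 10 Hz are k·fs ± 10 Hz for integer k ≥ 0.
k=0: 10 Hz.
k=1: 44 Hz, 64 Hz.
k=2: 98 Hz, 118 Hz.
k=3: 152 Hz, 172 Hz.
k=4: 206 Hz, 226 Hz.
Within [68 Hz, 160 Hz]: 98 Hz, 118 Hz, 152 Hz.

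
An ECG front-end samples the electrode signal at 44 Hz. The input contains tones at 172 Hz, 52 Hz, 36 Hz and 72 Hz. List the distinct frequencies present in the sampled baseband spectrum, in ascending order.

fs/2 = 22 Hz.
172 Hz mod fs = 40 Hz.
40 Hz > fs/2 = 22 Hz, folds to fs − 40 Hz = 4 Hz.
52 Hz mod fs = 8 Hz.
8 Hz ≤ fs/2 = 22 Hz, appears at 8 Hz.
36 Hz > fs/2 = 22 Hz, folds to fs − 36 Hz = 8 Hz.
72 Hz mod fs = 28 Hz.
28 Hz > fs/2 = 22 Hz, folds to fs − 28 Hz = 16 Hz.
Distinct values: {4 Hz, 8 Hz, 16 Hz}.

4 Hz, 8 Hz, 16 Hz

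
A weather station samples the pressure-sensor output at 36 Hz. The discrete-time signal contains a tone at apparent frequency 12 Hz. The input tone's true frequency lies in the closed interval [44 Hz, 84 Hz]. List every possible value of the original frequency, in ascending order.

48 Hz, 60 Hz, 84 Hz

Frequencies that alias to 12 Hz are k·fs ± 12 Hz for integer k ≥ 0.
k=0: 12 Hz.
k=1: 24 Hz, 48 Hz.
k=2: 60 Hz, 84 Hz.
k=3: 96 Hz, 120 Hz.
Within [44 Hz, 84 Hz]: 48 Hz, 60 Hz, 84 Hz.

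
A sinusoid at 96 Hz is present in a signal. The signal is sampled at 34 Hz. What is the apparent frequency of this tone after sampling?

96 Hz mod fs = 28 Hz.
28 Hz > fs/2 = 17 Hz, folds to fs − 28 Hz = 6 Hz.

6 Hz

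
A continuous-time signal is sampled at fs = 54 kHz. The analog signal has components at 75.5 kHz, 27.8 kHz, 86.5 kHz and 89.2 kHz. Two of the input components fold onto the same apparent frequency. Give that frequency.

21.5 kHz

fs/2 = 27 kHz.
75.5 kHz mod fs = 21.5 kHz.
21.5 kHz ≤ fs/2 = 27 kHz, appears at 21.5 kHz.
27.8 kHz > fs/2 = 27 kHz, folds to fs − 27.8 kHz = 26.2 kHz.
86.5 kHz mod fs = 32.5 kHz.
32.5 kHz > fs/2 = 27 kHz, folds to fs − 32.5 kHz = 21.5 kHz.
89.2 kHz mod fs = 35.2 kHz.
35.2 kHz > fs/2 = 27 kHz, folds to fs − 35.2 kHz = 18.8 kHz.
75.5 kHz and 86.5 kHz both map to 21.5 kHz.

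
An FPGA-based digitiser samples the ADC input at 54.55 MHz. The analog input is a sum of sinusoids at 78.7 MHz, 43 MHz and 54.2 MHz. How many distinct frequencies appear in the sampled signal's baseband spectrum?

3

fs/2 = 27.275 MHz.
78.7 MHz mod fs = 24.15 MHz.
24.15 MHz ≤ fs/2 = 27.275 MHz, appears at 24.15 MHz.
43 MHz > fs/2 = 27.275 MHz, folds to fs − 43 MHz = 11.55 MHz.
54.2 MHz > fs/2 = 27.275 MHz, folds to fs − 54.2 MHz = 0.35 MHz.
Distinct values: {0.35 MHz, 11.55 MHz, 24.15 MHz} → 3.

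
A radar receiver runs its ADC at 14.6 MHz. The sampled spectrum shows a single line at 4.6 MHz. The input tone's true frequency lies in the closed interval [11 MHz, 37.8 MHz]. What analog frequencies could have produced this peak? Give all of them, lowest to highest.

19.2 MHz, 24.6 MHz, 33.8 MHz

Frequencies that alias to 4.6 MHz are k·fs ± 4.6 MHz for integer k ≥ 0.
k=0: 4.6 MHz.
k=1: 10 MHz, 19.2 MHz.
k=2: 24.6 MHz, 33.8 MHz.
k=3: 39.2 MHz, 48.4 MHz.
Within [11 MHz, 37.8 MHz]: 19.2 MHz, 24.6 MHz, 33.8 MHz.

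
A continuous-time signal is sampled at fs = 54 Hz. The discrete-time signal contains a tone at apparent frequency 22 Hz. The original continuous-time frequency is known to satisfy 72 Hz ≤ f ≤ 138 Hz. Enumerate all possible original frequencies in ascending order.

Frequencies that alias to 22 Hz are k·fs ± 22 Hz for integer k ≥ 0.
k=0: 22 Hz.
k=1: 32 Hz, 76 Hz.
k=2: 86 Hz, 130 Hz.
k=3: 140 Hz, 184 Hz.
Within [72 Hz, 138 Hz]: 76 Hz, 86 Hz, 130 Hz.

76 Hz, 86 Hz, 130 Hz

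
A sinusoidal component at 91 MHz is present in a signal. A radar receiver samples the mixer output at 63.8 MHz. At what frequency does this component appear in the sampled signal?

27.2 MHz

91 MHz mod fs = 27.2 MHz.
27.2 MHz ≤ fs/2 = 31.9 MHz, appears at 27.2 MHz.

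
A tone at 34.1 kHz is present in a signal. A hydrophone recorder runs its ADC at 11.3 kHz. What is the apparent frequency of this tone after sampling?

34.1 kHz mod fs = 0.2 kHz.
0.2 kHz ≤ fs/2 = 5.65 kHz, appears at 0.2 kHz.

0.2 kHz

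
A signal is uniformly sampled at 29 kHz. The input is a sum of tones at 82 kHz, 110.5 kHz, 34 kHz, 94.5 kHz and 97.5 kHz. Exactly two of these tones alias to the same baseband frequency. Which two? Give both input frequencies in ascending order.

fs/2 = 14.5 kHz.
82 kHz mod fs = 24 kHz.
24 kHz > fs/2 = 14.5 kHz, folds to fs − 24 kHz = 5 kHz.
110.5 kHz mod fs = 23.5 kHz.
23.5 kHz > fs/2 = 14.5 kHz, folds to fs − 23.5 kHz = 5.5 kHz.
34 kHz mod fs = 5 kHz.
5 kHz ≤ fs/2 = 14.5 kHz, appears at 5 kHz.
94.5 kHz mod fs = 7.5 kHz.
7.5 kHz ≤ fs/2 = 14.5 kHz, appears at 7.5 kHz.
97.5 kHz mod fs = 10.5 kHz.
10.5 kHz ≤ fs/2 = 14.5 kHz, appears at 10.5 kHz.
34 kHz and 82 kHz both map to 5 kHz.

34 kHz, 82 kHz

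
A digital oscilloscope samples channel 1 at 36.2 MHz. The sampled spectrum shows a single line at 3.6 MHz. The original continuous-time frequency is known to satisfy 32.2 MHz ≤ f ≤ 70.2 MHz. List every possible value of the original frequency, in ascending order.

Frequencies that alias to 3.6 MHz are k·fs ± 3.6 MHz for integer k ≥ 0.
k=0: 3.6 MHz.
k=1: 32.6 MHz, 39.8 MHz.
k=2: 68.8 MHz, 76 MHz.
k=3: 105 MHz, 112.2 MHz.
Within [32.2 MHz, 70.2 MHz]: 32.6 MHz, 39.8 MHz, 68.8 MHz.

32.6 MHz, 39.8 MHz, 68.8 MHz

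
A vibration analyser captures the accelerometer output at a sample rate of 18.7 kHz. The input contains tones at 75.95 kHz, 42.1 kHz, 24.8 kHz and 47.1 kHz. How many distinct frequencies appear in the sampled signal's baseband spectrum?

4

fs/2 = 9.35 kHz.
75.95 kHz mod fs = 1.15 kHz.
1.15 kHz ≤ fs/2 = 9.35 kHz, appears at 1.15 kHz.
42.1 kHz mod fs = 4.7 kHz.
4.7 kHz ≤ fs/2 = 9.35 kHz, appears at 4.7 kHz.
24.8 kHz mod fs = 6.1 kHz.
6.1 kHz ≤ fs/2 = 9.35 kHz, appears at 6.1 kHz.
47.1 kHz mod fs = 9.7 kHz.
9.7 kHz > fs/2 = 9.35 kHz, folds to fs − 9.7 kHz = 9 kHz.
Distinct values: {1.15 kHz, 4.7 kHz, 6.1 kHz, 9 kHz} → 4.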